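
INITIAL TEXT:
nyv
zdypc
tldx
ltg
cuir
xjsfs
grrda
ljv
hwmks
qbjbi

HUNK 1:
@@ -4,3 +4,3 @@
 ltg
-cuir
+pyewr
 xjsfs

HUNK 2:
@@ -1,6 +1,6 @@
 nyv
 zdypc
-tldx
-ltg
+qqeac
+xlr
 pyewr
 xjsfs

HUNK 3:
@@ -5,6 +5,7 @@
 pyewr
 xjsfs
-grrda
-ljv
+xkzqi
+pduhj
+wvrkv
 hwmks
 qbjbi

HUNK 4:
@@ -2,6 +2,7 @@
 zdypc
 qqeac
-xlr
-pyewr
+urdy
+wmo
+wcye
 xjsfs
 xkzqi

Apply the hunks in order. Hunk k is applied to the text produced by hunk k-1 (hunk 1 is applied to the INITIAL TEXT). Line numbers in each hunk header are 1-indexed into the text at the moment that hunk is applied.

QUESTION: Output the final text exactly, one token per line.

Answer: nyv
zdypc
qqeac
urdy
wmo
wcye
xjsfs
xkzqi
pduhj
wvrkv
hwmks
qbjbi

Derivation:
Hunk 1: at line 4 remove [cuir] add [pyewr] -> 10 lines: nyv zdypc tldx ltg pyewr xjsfs grrda ljv hwmks qbjbi
Hunk 2: at line 1 remove [tldx,ltg] add [qqeac,xlr] -> 10 lines: nyv zdypc qqeac xlr pyewr xjsfs grrda ljv hwmks qbjbi
Hunk 3: at line 5 remove [grrda,ljv] add [xkzqi,pduhj,wvrkv] -> 11 lines: nyv zdypc qqeac xlr pyewr xjsfs xkzqi pduhj wvrkv hwmks qbjbi
Hunk 4: at line 2 remove [xlr,pyewr] add [urdy,wmo,wcye] -> 12 lines: nyv zdypc qqeac urdy wmo wcye xjsfs xkzqi pduhj wvrkv hwmks qbjbi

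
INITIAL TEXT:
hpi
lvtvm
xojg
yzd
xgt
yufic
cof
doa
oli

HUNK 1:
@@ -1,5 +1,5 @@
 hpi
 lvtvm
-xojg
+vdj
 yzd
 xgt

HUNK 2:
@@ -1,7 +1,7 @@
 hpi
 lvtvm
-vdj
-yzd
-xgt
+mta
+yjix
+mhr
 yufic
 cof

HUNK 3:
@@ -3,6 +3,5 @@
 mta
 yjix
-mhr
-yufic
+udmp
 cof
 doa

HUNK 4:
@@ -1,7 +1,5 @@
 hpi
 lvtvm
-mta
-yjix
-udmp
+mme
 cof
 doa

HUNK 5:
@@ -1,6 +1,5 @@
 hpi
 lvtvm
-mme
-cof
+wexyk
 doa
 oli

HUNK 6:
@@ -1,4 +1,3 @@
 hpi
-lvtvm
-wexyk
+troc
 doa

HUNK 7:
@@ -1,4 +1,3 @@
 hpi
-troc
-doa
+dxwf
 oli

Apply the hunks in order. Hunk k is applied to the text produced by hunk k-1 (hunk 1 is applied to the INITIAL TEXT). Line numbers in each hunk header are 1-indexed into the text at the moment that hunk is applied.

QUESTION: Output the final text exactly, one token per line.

Hunk 1: at line 1 remove [xojg] add [vdj] -> 9 lines: hpi lvtvm vdj yzd xgt yufic cof doa oli
Hunk 2: at line 1 remove [vdj,yzd,xgt] add [mta,yjix,mhr] -> 9 lines: hpi lvtvm mta yjix mhr yufic cof doa oli
Hunk 3: at line 3 remove [mhr,yufic] add [udmp] -> 8 lines: hpi lvtvm mta yjix udmp cof doa oli
Hunk 4: at line 1 remove [mta,yjix,udmp] add [mme] -> 6 lines: hpi lvtvm mme cof doa oli
Hunk 5: at line 1 remove [mme,cof] add [wexyk] -> 5 lines: hpi lvtvm wexyk doa oli
Hunk 6: at line 1 remove [lvtvm,wexyk] add [troc] -> 4 lines: hpi troc doa oli
Hunk 7: at line 1 remove [troc,doa] add [dxwf] -> 3 lines: hpi dxwf oli

Answer: hpi
dxwf
oli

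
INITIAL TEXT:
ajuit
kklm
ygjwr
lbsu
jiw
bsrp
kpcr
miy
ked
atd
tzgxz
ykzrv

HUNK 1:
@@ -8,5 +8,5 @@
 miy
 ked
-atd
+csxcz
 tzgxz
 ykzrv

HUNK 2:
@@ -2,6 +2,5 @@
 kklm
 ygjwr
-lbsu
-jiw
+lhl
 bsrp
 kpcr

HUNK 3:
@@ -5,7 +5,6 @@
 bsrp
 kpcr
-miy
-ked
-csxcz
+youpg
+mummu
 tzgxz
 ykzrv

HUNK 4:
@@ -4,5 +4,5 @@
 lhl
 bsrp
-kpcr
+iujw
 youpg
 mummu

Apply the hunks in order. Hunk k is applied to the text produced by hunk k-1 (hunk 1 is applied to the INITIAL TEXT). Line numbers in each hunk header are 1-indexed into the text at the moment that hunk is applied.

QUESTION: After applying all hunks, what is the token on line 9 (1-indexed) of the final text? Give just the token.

Answer: tzgxz

Derivation:
Hunk 1: at line 8 remove [atd] add [csxcz] -> 12 lines: ajuit kklm ygjwr lbsu jiw bsrp kpcr miy ked csxcz tzgxz ykzrv
Hunk 2: at line 2 remove [lbsu,jiw] add [lhl] -> 11 lines: ajuit kklm ygjwr lhl bsrp kpcr miy ked csxcz tzgxz ykzrv
Hunk 3: at line 5 remove [miy,ked,csxcz] add [youpg,mummu] -> 10 lines: ajuit kklm ygjwr lhl bsrp kpcr youpg mummu tzgxz ykzrv
Hunk 4: at line 4 remove [kpcr] add [iujw] -> 10 lines: ajuit kklm ygjwr lhl bsrp iujw youpg mummu tzgxz ykzrv
Final line 9: tzgxz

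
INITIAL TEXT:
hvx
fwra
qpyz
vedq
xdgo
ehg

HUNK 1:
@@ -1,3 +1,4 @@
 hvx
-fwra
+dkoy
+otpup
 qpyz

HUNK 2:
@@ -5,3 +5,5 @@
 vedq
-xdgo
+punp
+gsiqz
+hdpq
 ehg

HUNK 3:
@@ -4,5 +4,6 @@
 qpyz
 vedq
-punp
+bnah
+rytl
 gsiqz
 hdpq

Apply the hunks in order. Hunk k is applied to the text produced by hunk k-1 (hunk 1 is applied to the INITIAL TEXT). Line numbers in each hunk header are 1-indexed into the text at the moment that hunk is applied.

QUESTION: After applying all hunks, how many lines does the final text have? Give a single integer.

Hunk 1: at line 1 remove [fwra] add [dkoy,otpup] -> 7 lines: hvx dkoy otpup qpyz vedq xdgo ehg
Hunk 2: at line 5 remove [xdgo] add [punp,gsiqz,hdpq] -> 9 lines: hvx dkoy otpup qpyz vedq punp gsiqz hdpq ehg
Hunk 3: at line 4 remove [punp] add [bnah,rytl] -> 10 lines: hvx dkoy otpup qpyz vedq bnah rytl gsiqz hdpq ehg
Final line count: 10

Answer: 10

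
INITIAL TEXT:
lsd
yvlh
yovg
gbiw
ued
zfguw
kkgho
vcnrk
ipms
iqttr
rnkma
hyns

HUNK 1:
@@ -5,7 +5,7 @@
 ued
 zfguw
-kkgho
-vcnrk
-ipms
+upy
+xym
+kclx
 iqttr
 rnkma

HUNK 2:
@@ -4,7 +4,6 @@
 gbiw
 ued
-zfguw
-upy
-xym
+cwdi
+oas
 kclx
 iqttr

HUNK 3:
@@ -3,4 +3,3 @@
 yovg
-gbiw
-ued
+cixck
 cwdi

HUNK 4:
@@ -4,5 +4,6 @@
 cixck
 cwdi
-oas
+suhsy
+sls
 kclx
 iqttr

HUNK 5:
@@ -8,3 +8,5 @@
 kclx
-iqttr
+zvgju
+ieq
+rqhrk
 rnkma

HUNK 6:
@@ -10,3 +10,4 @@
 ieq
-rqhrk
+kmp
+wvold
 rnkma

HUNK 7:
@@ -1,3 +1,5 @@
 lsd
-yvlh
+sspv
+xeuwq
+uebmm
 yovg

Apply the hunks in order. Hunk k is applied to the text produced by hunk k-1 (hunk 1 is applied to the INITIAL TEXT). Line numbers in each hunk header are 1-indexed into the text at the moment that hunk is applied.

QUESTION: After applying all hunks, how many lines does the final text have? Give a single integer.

Hunk 1: at line 5 remove [kkgho,vcnrk,ipms] add [upy,xym,kclx] -> 12 lines: lsd yvlh yovg gbiw ued zfguw upy xym kclx iqttr rnkma hyns
Hunk 2: at line 4 remove [zfguw,upy,xym] add [cwdi,oas] -> 11 lines: lsd yvlh yovg gbiw ued cwdi oas kclx iqttr rnkma hyns
Hunk 3: at line 3 remove [gbiw,ued] add [cixck] -> 10 lines: lsd yvlh yovg cixck cwdi oas kclx iqttr rnkma hyns
Hunk 4: at line 4 remove [oas] add [suhsy,sls] -> 11 lines: lsd yvlh yovg cixck cwdi suhsy sls kclx iqttr rnkma hyns
Hunk 5: at line 8 remove [iqttr] add [zvgju,ieq,rqhrk] -> 13 lines: lsd yvlh yovg cixck cwdi suhsy sls kclx zvgju ieq rqhrk rnkma hyns
Hunk 6: at line 10 remove [rqhrk] add [kmp,wvold] -> 14 lines: lsd yvlh yovg cixck cwdi suhsy sls kclx zvgju ieq kmp wvold rnkma hyns
Hunk 7: at line 1 remove [yvlh] add [sspv,xeuwq,uebmm] -> 16 lines: lsd sspv xeuwq uebmm yovg cixck cwdi suhsy sls kclx zvgju ieq kmp wvold rnkma hyns
Final line count: 16

Answer: 16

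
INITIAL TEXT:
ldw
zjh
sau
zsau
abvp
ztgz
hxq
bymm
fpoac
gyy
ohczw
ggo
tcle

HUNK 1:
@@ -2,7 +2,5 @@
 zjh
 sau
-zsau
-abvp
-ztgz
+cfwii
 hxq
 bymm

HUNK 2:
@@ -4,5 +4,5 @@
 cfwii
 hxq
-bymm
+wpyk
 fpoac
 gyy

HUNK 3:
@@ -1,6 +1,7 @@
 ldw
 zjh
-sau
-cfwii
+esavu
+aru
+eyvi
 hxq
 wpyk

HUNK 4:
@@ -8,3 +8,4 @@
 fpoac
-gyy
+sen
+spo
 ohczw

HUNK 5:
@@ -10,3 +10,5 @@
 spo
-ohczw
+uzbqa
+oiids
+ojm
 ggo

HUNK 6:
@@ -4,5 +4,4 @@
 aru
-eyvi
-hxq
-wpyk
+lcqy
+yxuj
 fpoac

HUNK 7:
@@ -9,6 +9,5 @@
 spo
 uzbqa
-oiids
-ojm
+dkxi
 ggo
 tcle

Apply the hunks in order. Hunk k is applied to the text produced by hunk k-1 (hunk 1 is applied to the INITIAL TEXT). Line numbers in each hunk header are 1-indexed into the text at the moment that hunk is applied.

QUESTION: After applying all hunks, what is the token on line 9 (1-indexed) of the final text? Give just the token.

Answer: spo

Derivation:
Hunk 1: at line 2 remove [zsau,abvp,ztgz] add [cfwii] -> 11 lines: ldw zjh sau cfwii hxq bymm fpoac gyy ohczw ggo tcle
Hunk 2: at line 4 remove [bymm] add [wpyk] -> 11 lines: ldw zjh sau cfwii hxq wpyk fpoac gyy ohczw ggo tcle
Hunk 3: at line 1 remove [sau,cfwii] add [esavu,aru,eyvi] -> 12 lines: ldw zjh esavu aru eyvi hxq wpyk fpoac gyy ohczw ggo tcle
Hunk 4: at line 8 remove [gyy] add [sen,spo] -> 13 lines: ldw zjh esavu aru eyvi hxq wpyk fpoac sen spo ohczw ggo tcle
Hunk 5: at line 10 remove [ohczw] add [uzbqa,oiids,ojm] -> 15 lines: ldw zjh esavu aru eyvi hxq wpyk fpoac sen spo uzbqa oiids ojm ggo tcle
Hunk 6: at line 4 remove [eyvi,hxq,wpyk] add [lcqy,yxuj] -> 14 lines: ldw zjh esavu aru lcqy yxuj fpoac sen spo uzbqa oiids ojm ggo tcle
Hunk 7: at line 9 remove [oiids,ojm] add [dkxi] -> 13 lines: ldw zjh esavu aru lcqy yxuj fpoac sen spo uzbqa dkxi ggo tcle
Final line 9: spo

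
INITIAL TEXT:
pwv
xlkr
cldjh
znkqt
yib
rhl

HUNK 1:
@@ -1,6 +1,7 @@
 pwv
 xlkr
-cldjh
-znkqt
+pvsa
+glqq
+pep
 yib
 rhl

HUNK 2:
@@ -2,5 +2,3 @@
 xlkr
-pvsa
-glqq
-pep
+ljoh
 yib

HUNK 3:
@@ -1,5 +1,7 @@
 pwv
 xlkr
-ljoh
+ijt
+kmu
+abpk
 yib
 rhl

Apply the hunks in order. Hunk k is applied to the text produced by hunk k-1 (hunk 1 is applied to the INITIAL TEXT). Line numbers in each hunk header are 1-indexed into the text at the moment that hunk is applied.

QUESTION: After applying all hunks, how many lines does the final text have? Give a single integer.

Hunk 1: at line 1 remove [cldjh,znkqt] add [pvsa,glqq,pep] -> 7 lines: pwv xlkr pvsa glqq pep yib rhl
Hunk 2: at line 2 remove [pvsa,glqq,pep] add [ljoh] -> 5 lines: pwv xlkr ljoh yib rhl
Hunk 3: at line 1 remove [ljoh] add [ijt,kmu,abpk] -> 7 lines: pwv xlkr ijt kmu abpk yib rhl
Final line count: 7

Answer: 7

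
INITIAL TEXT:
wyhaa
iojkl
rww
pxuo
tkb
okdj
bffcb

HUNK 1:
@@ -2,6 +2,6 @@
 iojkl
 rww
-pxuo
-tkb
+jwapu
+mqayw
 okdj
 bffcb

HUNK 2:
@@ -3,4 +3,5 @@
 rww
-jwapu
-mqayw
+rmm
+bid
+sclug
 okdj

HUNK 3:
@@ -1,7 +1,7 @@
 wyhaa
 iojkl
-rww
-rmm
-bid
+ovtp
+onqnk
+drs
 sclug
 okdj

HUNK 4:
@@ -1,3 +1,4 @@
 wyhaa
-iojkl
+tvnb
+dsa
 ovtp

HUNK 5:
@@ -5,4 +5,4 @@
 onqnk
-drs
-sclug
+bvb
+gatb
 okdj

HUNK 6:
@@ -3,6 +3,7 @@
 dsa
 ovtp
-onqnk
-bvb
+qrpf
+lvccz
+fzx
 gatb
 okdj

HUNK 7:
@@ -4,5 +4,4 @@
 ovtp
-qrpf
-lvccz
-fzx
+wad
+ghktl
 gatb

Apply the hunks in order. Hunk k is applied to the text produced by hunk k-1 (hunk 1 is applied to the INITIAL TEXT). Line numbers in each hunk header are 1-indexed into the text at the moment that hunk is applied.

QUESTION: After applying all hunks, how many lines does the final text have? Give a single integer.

Hunk 1: at line 2 remove [pxuo,tkb] add [jwapu,mqayw] -> 7 lines: wyhaa iojkl rww jwapu mqayw okdj bffcb
Hunk 2: at line 3 remove [jwapu,mqayw] add [rmm,bid,sclug] -> 8 lines: wyhaa iojkl rww rmm bid sclug okdj bffcb
Hunk 3: at line 1 remove [rww,rmm,bid] add [ovtp,onqnk,drs] -> 8 lines: wyhaa iojkl ovtp onqnk drs sclug okdj bffcb
Hunk 4: at line 1 remove [iojkl] add [tvnb,dsa] -> 9 lines: wyhaa tvnb dsa ovtp onqnk drs sclug okdj bffcb
Hunk 5: at line 5 remove [drs,sclug] add [bvb,gatb] -> 9 lines: wyhaa tvnb dsa ovtp onqnk bvb gatb okdj bffcb
Hunk 6: at line 3 remove [onqnk,bvb] add [qrpf,lvccz,fzx] -> 10 lines: wyhaa tvnb dsa ovtp qrpf lvccz fzx gatb okdj bffcb
Hunk 7: at line 4 remove [qrpf,lvccz,fzx] add [wad,ghktl] -> 9 lines: wyhaa tvnb dsa ovtp wad ghktl gatb okdj bffcb
Final line count: 9

Answer: 9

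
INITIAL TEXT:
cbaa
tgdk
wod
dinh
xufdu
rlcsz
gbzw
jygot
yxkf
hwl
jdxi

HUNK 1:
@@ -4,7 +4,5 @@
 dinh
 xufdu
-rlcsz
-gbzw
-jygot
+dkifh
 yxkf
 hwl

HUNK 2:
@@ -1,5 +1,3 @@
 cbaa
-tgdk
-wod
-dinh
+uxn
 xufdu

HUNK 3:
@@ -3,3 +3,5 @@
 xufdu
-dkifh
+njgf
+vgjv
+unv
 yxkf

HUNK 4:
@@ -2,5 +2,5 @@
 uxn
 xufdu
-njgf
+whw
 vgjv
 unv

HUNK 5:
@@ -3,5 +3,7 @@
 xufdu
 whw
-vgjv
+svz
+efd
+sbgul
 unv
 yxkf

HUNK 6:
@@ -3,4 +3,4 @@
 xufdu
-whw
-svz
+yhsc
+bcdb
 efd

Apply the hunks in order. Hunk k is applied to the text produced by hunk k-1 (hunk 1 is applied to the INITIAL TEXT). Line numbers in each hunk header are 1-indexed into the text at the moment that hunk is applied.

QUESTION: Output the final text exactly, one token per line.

Answer: cbaa
uxn
xufdu
yhsc
bcdb
efd
sbgul
unv
yxkf
hwl
jdxi

Derivation:
Hunk 1: at line 4 remove [rlcsz,gbzw,jygot] add [dkifh] -> 9 lines: cbaa tgdk wod dinh xufdu dkifh yxkf hwl jdxi
Hunk 2: at line 1 remove [tgdk,wod,dinh] add [uxn] -> 7 lines: cbaa uxn xufdu dkifh yxkf hwl jdxi
Hunk 3: at line 3 remove [dkifh] add [njgf,vgjv,unv] -> 9 lines: cbaa uxn xufdu njgf vgjv unv yxkf hwl jdxi
Hunk 4: at line 2 remove [njgf] add [whw] -> 9 lines: cbaa uxn xufdu whw vgjv unv yxkf hwl jdxi
Hunk 5: at line 3 remove [vgjv] add [svz,efd,sbgul] -> 11 lines: cbaa uxn xufdu whw svz efd sbgul unv yxkf hwl jdxi
Hunk 6: at line 3 remove [whw,svz] add [yhsc,bcdb] -> 11 lines: cbaa uxn xufdu yhsc bcdb efd sbgul unv yxkf hwl jdxi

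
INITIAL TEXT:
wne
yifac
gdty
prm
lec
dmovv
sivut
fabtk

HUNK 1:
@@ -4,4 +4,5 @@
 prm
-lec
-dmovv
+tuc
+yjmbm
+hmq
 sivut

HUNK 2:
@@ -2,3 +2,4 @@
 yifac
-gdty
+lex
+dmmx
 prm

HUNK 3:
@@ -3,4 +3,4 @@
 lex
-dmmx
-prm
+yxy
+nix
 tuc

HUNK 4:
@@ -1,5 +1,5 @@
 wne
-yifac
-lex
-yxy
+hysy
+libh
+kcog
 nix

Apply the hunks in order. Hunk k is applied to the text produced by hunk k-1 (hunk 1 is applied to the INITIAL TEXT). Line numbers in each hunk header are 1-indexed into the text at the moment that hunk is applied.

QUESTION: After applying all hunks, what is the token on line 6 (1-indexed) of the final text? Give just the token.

Answer: tuc

Derivation:
Hunk 1: at line 4 remove [lec,dmovv] add [tuc,yjmbm,hmq] -> 9 lines: wne yifac gdty prm tuc yjmbm hmq sivut fabtk
Hunk 2: at line 2 remove [gdty] add [lex,dmmx] -> 10 lines: wne yifac lex dmmx prm tuc yjmbm hmq sivut fabtk
Hunk 3: at line 3 remove [dmmx,prm] add [yxy,nix] -> 10 lines: wne yifac lex yxy nix tuc yjmbm hmq sivut fabtk
Hunk 4: at line 1 remove [yifac,lex,yxy] add [hysy,libh,kcog] -> 10 lines: wne hysy libh kcog nix tuc yjmbm hmq sivut fabtk
Final line 6: tuc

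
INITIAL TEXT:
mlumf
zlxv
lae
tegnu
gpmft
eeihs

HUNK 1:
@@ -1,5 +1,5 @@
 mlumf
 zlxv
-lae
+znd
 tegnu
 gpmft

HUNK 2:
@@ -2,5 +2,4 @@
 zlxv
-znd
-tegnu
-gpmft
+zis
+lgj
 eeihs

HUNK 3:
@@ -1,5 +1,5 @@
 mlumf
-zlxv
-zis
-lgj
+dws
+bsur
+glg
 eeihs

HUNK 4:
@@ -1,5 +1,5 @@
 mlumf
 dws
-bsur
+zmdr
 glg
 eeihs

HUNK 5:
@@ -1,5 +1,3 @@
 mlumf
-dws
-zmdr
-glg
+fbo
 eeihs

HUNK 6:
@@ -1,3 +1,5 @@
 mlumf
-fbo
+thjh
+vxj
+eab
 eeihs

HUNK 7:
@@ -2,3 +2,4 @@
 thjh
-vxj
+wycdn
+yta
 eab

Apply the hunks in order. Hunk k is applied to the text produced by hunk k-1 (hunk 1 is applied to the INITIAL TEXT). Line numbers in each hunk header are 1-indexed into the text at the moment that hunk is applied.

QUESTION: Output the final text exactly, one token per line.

Hunk 1: at line 1 remove [lae] add [znd] -> 6 lines: mlumf zlxv znd tegnu gpmft eeihs
Hunk 2: at line 2 remove [znd,tegnu,gpmft] add [zis,lgj] -> 5 lines: mlumf zlxv zis lgj eeihs
Hunk 3: at line 1 remove [zlxv,zis,lgj] add [dws,bsur,glg] -> 5 lines: mlumf dws bsur glg eeihs
Hunk 4: at line 1 remove [bsur] add [zmdr] -> 5 lines: mlumf dws zmdr glg eeihs
Hunk 5: at line 1 remove [dws,zmdr,glg] add [fbo] -> 3 lines: mlumf fbo eeihs
Hunk 6: at line 1 remove [fbo] add [thjh,vxj,eab] -> 5 lines: mlumf thjh vxj eab eeihs
Hunk 7: at line 2 remove [vxj] add [wycdn,yta] -> 6 lines: mlumf thjh wycdn yta eab eeihs

Answer: mlumf
thjh
wycdn
yta
eab
eeihs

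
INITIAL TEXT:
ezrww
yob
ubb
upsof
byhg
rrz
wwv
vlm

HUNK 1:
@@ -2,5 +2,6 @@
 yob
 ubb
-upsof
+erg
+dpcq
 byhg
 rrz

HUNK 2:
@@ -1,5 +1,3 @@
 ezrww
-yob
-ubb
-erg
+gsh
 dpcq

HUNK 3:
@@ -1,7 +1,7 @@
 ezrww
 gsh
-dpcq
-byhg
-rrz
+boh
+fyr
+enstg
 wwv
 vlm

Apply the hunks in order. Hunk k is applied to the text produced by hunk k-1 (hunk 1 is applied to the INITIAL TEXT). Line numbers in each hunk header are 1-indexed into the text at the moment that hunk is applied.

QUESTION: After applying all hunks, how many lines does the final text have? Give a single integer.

Answer: 7

Derivation:
Hunk 1: at line 2 remove [upsof] add [erg,dpcq] -> 9 lines: ezrww yob ubb erg dpcq byhg rrz wwv vlm
Hunk 2: at line 1 remove [yob,ubb,erg] add [gsh] -> 7 lines: ezrww gsh dpcq byhg rrz wwv vlm
Hunk 3: at line 1 remove [dpcq,byhg,rrz] add [boh,fyr,enstg] -> 7 lines: ezrww gsh boh fyr enstg wwv vlm
Final line count: 7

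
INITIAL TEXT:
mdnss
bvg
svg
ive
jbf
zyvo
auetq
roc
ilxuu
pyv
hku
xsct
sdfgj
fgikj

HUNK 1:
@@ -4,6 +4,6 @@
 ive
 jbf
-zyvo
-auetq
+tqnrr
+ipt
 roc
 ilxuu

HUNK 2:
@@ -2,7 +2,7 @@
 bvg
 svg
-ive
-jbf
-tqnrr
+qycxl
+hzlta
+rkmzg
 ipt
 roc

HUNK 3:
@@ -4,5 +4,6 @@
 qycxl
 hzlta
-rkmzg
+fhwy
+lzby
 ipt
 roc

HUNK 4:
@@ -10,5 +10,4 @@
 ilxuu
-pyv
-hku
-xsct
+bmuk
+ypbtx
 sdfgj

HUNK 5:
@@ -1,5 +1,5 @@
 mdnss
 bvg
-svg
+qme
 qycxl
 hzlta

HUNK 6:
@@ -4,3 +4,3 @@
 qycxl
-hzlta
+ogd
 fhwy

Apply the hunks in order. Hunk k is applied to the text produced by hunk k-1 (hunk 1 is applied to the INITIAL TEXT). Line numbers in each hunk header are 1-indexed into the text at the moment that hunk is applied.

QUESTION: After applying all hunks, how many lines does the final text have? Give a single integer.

Answer: 14

Derivation:
Hunk 1: at line 4 remove [zyvo,auetq] add [tqnrr,ipt] -> 14 lines: mdnss bvg svg ive jbf tqnrr ipt roc ilxuu pyv hku xsct sdfgj fgikj
Hunk 2: at line 2 remove [ive,jbf,tqnrr] add [qycxl,hzlta,rkmzg] -> 14 lines: mdnss bvg svg qycxl hzlta rkmzg ipt roc ilxuu pyv hku xsct sdfgj fgikj
Hunk 3: at line 4 remove [rkmzg] add [fhwy,lzby] -> 15 lines: mdnss bvg svg qycxl hzlta fhwy lzby ipt roc ilxuu pyv hku xsct sdfgj fgikj
Hunk 4: at line 10 remove [pyv,hku,xsct] add [bmuk,ypbtx] -> 14 lines: mdnss bvg svg qycxl hzlta fhwy lzby ipt roc ilxuu bmuk ypbtx sdfgj fgikj
Hunk 5: at line 1 remove [svg] add [qme] -> 14 lines: mdnss bvg qme qycxl hzlta fhwy lzby ipt roc ilxuu bmuk ypbtx sdfgj fgikj
Hunk 6: at line 4 remove [hzlta] add [ogd] -> 14 lines: mdnss bvg qme qycxl ogd fhwy lzby ipt roc ilxuu bmuk ypbtx sdfgj fgikj
Final line count: 14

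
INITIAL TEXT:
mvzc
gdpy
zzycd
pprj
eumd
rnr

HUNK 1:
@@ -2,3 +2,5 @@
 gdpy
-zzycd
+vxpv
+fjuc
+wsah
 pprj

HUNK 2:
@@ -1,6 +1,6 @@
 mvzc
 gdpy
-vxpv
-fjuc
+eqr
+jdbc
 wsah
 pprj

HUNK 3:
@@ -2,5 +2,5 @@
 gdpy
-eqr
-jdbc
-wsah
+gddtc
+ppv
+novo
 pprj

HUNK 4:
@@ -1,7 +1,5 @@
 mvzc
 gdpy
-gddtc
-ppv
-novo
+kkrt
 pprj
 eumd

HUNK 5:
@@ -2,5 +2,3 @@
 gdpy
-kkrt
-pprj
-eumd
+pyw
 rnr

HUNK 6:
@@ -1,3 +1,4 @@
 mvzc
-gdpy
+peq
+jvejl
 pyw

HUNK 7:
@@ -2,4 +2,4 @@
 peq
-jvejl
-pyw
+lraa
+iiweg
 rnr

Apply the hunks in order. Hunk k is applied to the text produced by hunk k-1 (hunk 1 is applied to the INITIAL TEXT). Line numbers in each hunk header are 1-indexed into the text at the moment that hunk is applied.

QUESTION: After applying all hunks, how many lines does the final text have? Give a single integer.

Answer: 5

Derivation:
Hunk 1: at line 2 remove [zzycd] add [vxpv,fjuc,wsah] -> 8 lines: mvzc gdpy vxpv fjuc wsah pprj eumd rnr
Hunk 2: at line 1 remove [vxpv,fjuc] add [eqr,jdbc] -> 8 lines: mvzc gdpy eqr jdbc wsah pprj eumd rnr
Hunk 3: at line 2 remove [eqr,jdbc,wsah] add [gddtc,ppv,novo] -> 8 lines: mvzc gdpy gddtc ppv novo pprj eumd rnr
Hunk 4: at line 1 remove [gddtc,ppv,novo] add [kkrt] -> 6 lines: mvzc gdpy kkrt pprj eumd rnr
Hunk 5: at line 2 remove [kkrt,pprj,eumd] add [pyw] -> 4 lines: mvzc gdpy pyw rnr
Hunk 6: at line 1 remove [gdpy] add [peq,jvejl] -> 5 lines: mvzc peq jvejl pyw rnr
Hunk 7: at line 2 remove [jvejl,pyw] add [lraa,iiweg] -> 5 lines: mvzc peq lraa iiweg rnr
Final line count: 5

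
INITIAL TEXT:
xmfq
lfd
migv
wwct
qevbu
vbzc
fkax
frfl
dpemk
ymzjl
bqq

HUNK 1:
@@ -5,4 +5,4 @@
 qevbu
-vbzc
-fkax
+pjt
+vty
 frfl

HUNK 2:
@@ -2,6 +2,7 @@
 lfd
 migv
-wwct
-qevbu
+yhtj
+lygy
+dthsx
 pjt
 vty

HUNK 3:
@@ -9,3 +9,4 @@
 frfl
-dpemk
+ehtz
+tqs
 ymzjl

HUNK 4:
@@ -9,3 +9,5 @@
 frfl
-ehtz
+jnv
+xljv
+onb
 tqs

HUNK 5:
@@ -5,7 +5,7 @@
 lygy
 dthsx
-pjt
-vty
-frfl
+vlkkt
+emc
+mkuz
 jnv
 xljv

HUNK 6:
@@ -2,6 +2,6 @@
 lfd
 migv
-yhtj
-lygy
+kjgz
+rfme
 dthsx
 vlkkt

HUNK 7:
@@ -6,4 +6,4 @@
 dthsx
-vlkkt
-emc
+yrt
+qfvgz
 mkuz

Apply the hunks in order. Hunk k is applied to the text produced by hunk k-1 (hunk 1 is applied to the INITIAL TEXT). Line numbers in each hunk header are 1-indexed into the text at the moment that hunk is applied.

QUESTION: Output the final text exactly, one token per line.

Answer: xmfq
lfd
migv
kjgz
rfme
dthsx
yrt
qfvgz
mkuz
jnv
xljv
onb
tqs
ymzjl
bqq

Derivation:
Hunk 1: at line 5 remove [vbzc,fkax] add [pjt,vty] -> 11 lines: xmfq lfd migv wwct qevbu pjt vty frfl dpemk ymzjl bqq
Hunk 2: at line 2 remove [wwct,qevbu] add [yhtj,lygy,dthsx] -> 12 lines: xmfq lfd migv yhtj lygy dthsx pjt vty frfl dpemk ymzjl bqq
Hunk 3: at line 9 remove [dpemk] add [ehtz,tqs] -> 13 lines: xmfq lfd migv yhtj lygy dthsx pjt vty frfl ehtz tqs ymzjl bqq
Hunk 4: at line 9 remove [ehtz] add [jnv,xljv,onb] -> 15 lines: xmfq lfd migv yhtj lygy dthsx pjt vty frfl jnv xljv onb tqs ymzjl bqq
Hunk 5: at line 5 remove [pjt,vty,frfl] add [vlkkt,emc,mkuz] -> 15 lines: xmfq lfd migv yhtj lygy dthsx vlkkt emc mkuz jnv xljv onb tqs ymzjl bqq
Hunk 6: at line 2 remove [yhtj,lygy] add [kjgz,rfme] -> 15 lines: xmfq lfd migv kjgz rfme dthsx vlkkt emc mkuz jnv xljv onb tqs ymzjl bqq
Hunk 7: at line 6 remove [vlkkt,emc] add [yrt,qfvgz] -> 15 lines: xmfq lfd migv kjgz rfme dthsx yrt qfvgz mkuz jnv xljv onb tqs ymzjl bqq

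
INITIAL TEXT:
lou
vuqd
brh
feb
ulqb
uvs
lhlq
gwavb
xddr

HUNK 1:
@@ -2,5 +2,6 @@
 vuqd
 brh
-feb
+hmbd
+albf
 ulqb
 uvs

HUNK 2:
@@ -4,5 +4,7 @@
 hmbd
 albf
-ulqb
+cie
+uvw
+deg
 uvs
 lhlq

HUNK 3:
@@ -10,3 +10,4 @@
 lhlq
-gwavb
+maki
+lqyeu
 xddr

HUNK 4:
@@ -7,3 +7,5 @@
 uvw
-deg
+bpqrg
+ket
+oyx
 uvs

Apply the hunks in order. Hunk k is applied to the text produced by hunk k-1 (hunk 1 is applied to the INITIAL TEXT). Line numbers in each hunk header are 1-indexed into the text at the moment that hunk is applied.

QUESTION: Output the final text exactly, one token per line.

Answer: lou
vuqd
brh
hmbd
albf
cie
uvw
bpqrg
ket
oyx
uvs
lhlq
maki
lqyeu
xddr

Derivation:
Hunk 1: at line 2 remove [feb] add [hmbd,albf] -> 10 lines: lou vuqd brh hmbd albf ulqb uvs lhlq gwavb xddr
Hunk 2: at line 4 remove [ulqb] add [cie,uvw,deg] -> 12 lines: lou vuqd brh hmbd albf cie uvw deg uvs lhlq gwavb xddr
Hunk 3: at line 10 remove [gwavb] add [maki,lqyeu] -> 13 lines: lou vuqd brh hmbd albf cie uvw deg uvs lhlq maki lqyeu xddr
Hunk 4: at line 7 remove [deg] add [bpqrg,ket,oyx] -> 15 lines: lou vuqd brh hmbd albf cie uvw bpqrg ket oyx uvs lhlq maki lqyeu xddr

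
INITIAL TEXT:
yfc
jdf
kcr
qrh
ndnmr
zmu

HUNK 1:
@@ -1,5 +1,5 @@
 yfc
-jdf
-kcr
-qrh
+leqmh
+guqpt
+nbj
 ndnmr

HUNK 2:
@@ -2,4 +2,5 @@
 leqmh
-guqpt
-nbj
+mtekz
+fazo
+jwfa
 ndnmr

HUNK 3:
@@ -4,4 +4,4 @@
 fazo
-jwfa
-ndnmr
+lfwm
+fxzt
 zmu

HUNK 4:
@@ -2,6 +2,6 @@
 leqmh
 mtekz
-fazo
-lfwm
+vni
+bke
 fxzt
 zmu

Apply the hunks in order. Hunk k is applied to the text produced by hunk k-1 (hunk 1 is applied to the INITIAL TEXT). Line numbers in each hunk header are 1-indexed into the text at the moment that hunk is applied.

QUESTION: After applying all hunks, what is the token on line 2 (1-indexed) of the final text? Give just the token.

Hunk 1: at line 1 remove [jdf,kcr,qrh] add [leqmh,guqpt,nbj] -> 6 lines: yfc leqmh guqpt nbj ndnmr zmu
Hunk 2: at line 2 remove [guqpt,nbj] add [mtekz,fazo,jwfa] -> 7 lines: yfc leqmh mtekz fazo jwfa ndnmr zmu
Hunk 3: at line 4 remove [jwfa,ndnmr] add [lfwm,fxzt] -> 7 lines: yfc leqmh mtekz fazo lfwm fxzt zmu
Hunk 4: at line 2 remove [fazo,lfwm] add [vni,bke] -> 7 lines: yfc leqmh mtekz vni bke fxzt zmu
Final line 2: leqmh

Answer: leqmh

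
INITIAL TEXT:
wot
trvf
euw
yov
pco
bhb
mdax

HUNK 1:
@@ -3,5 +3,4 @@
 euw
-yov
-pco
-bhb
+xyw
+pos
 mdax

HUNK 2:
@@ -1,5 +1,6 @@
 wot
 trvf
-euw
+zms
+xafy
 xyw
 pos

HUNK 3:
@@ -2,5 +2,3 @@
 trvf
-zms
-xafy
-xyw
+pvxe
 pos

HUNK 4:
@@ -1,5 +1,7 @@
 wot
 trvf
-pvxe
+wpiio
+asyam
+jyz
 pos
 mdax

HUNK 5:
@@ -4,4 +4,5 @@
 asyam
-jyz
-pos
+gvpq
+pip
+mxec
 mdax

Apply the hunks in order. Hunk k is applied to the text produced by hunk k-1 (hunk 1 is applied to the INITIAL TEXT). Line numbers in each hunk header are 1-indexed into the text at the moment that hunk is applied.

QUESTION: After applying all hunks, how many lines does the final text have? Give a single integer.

Hunk 1: at line 3 remove [yov,pco,bhb] add [xyw,pos] -> 6 lines: wot trvf euw xyw pos mdax
Hunk 2: at line 1 remove [euw] add [zms,xafy] -> 7 lines: wot trvf zms xafy xyw pos mdax
Hunk 3: at line 2 remove [zms,xafy,xyw] add [pvxe] -> 5 lines: wot trvf pvxe pos mdax
Hunk 4: at line 1 remove [pvxe] add [wpiio,asyam,jyz] -> 7 lines: wot trvf wpiio asyam jyz pos mdax
Hunk 5: at line 4 remove [jyz,pos] add [gvpq,pip,mxec] -> 8 lines: wot trvf wpiio asyam gvpq pip mxec mdax
Final line count: 8

Answer: 8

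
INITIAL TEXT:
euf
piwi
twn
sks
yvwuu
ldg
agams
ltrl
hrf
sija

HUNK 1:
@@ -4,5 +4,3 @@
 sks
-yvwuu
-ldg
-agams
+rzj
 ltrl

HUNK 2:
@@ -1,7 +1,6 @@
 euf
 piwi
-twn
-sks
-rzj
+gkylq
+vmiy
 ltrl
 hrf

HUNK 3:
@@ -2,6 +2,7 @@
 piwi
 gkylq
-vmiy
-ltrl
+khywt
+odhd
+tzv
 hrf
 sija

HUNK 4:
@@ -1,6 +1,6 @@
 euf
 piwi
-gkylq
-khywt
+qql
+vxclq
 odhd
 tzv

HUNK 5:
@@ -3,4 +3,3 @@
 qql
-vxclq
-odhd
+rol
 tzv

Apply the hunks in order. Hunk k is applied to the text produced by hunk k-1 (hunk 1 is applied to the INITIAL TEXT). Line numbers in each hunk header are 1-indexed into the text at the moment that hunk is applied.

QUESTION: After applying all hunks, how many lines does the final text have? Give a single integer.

Answer: 7

Derivation:
Hunk 1: at line 4 remove [yvwuu,ldg,agams] add [rzj] -> 8 lines: euf piwi twn sks rzj ltrl hrf sija
Hunk 2: at line 1 remove [twn,sks,rzj] add [gkylq,vmiy] -> 7 lines: euf piwi gkylq vmiy ltrl hrf sija
Hunk 3: at line 2 remove [vmiy,ltrl] add [khywt,odhd,tzv] -> 8 lines: euf piwi gkylq khywt odhd tzv hrf sija
Hunk 4: at line 1 remove [gkylq,khywt] add [qql,vxclq] -> 8 lines: euf piwi qql vxclq odhd tzv hrf sija
Hunk 5: at line 3 remove [vxclq,odhd] add [rol] -> 7 lines: euf piwi qql rol tzv hrf sija
Final line count: 7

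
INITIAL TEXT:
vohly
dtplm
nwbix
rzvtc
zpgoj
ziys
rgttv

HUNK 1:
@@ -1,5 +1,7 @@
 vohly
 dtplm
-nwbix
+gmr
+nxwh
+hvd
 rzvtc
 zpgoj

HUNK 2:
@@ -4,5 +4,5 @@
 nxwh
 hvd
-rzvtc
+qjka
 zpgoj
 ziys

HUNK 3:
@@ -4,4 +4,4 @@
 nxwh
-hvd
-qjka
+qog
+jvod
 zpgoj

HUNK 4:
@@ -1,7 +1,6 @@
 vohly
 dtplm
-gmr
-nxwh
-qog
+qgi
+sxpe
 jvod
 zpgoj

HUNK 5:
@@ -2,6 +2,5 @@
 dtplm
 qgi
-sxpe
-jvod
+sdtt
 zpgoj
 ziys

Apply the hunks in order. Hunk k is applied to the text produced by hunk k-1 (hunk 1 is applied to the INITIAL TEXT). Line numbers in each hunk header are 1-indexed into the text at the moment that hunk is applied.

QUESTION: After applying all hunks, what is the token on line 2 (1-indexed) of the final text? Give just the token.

Answer: dtplm

Derivation:
Hunk 1: at line 1 remove [nwbix] add [gmr,nxwh,hvd] -> 9 lines: vohly dtplm gmr nxwh hvd rzvtc zpgoj ziys rgttv
Hunk 2: at line 4 remove [rzvtc] add [qjka] -> 9 lines: vohly dtplm gmr nxwh hvd qjka zpgoj ziys rgttv
Hunk 3: at line 4 remove [hvd,qjka] add [qog,jvod] -> 9 lines: vohly dtplm gmr nxwh qog jvod zpgoj ziys rgttv
Hunk 4: at line 1 remove [gmr,nxwh,qog] add [qgi,sxpe] -> 8 lines: vohly dtplm qgi sxpe jvod zpgoj ziys rgttv
Hunk 5: at line 2 remove [sxpe,jvod] add [sdtt] -> 7 lines: vohly dtplm qgi sdtt zpgoj ziys rgttv
Final line 2: dtplm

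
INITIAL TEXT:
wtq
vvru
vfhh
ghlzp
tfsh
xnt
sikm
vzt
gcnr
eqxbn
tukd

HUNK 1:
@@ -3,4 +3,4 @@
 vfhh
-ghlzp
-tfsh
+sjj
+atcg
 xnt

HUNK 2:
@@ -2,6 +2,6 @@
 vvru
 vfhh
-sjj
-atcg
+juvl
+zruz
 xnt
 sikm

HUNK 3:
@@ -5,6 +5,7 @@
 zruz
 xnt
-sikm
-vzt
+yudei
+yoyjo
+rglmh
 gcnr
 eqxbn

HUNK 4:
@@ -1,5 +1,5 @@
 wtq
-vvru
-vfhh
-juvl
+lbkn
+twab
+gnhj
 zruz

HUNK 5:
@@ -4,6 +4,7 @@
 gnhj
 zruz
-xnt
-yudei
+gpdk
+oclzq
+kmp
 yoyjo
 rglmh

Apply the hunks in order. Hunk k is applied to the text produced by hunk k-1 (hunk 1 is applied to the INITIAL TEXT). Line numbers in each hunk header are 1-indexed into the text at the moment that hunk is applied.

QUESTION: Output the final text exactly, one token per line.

Hunk 1: at line 3 remove [ghlzp,tfsh] add [sjj,atcg] -> 11 lines: wtq vvru vfhh sjj atcg xnt sikm vzt gcnr eqxbn tukd
Hunk 2: at line 2 remove [sjj,atcg] add [juvl,zruz] -> 11 lines: wtq vvru vfhh juvl zruz xnt sikm vzt gcnr eqxbn tukd
Hunk 3: at line 5 remove [sikm,vzt] add [yudei,yoyjo,rglmh] -> 12 lines: wtq vvru vfhh juvl zruz xnt yudei yoyjo rglmh gcnr eqxbn tukd
Hunk 4: at line 1 remove [vvru,vfhh,juvl] add [lbkn,twab,gnhj] -> 12 lines: wtq lbkn twab gnhj zruz xnt yudei yoyjo rglmh gcnr eqxbn tukd
Hunk 5: at line 4 remove [xnt,yudei] add [gpdk,oclzq,kmp] -> 13 lines: wtq lbkn twab gnhj zruz gpdk oclzq kmp yoyjo rglmh gcnr eqxbn tukd

Answer: wtq
lbkn
twab
gnhj
zruz
gpdk
oclzq
kmp
yoyjo
rglmh
gcnr
eqxbn
tukd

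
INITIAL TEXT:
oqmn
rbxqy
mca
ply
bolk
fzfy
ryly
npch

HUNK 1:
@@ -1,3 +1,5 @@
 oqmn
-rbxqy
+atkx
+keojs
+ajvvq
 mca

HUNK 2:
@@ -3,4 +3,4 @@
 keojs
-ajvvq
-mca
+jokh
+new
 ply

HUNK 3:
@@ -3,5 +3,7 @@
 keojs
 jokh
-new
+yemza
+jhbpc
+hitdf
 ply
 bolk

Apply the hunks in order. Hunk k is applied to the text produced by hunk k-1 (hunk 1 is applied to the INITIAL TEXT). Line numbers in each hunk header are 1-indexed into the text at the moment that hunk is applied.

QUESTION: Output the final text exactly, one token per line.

Answer: oqmn
atkx
keojs
jokh
yemza
jhbpc
hitdf
ply
bolk
fzfy
ryly
npch

Derivation:
Hunk 1: at line 1 remove [rbxqy] add [atkx,keojs,ajvvq] -> 10 lines: oqmn atkx keojs ajvvq mca ply bolk fzfy ryly npch
Hunk 2: at line 3 remove [ajvvq,mca] add [jokh,new] -> 10 lines: oqmn atkx keojs jokh new ply bolk fzfy ryly npch
Hunk 3: at line 3 remove [new] add [yemza,jhbpc,hitdf] -> 12 lines: oqmn atkx keojs jokh yemza jhbpc hitdf ply bolk fzfy ryly npch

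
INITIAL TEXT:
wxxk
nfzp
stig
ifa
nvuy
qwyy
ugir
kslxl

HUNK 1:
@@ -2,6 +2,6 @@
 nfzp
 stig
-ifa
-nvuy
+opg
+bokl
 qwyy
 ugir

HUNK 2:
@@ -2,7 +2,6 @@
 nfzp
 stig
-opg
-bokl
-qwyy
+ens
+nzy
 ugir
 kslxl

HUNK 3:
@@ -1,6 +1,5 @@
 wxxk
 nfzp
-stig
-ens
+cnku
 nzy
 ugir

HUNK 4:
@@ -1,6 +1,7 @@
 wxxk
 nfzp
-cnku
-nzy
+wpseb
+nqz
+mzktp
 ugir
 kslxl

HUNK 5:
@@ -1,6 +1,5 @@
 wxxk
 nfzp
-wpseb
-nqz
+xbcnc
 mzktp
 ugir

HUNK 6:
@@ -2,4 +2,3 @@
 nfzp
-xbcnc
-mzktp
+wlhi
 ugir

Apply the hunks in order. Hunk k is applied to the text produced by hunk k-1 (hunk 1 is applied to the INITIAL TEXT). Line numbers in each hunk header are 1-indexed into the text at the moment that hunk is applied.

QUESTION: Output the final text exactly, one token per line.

Hunk 1: at line 2 remove [ifa,nvuy] add [opg,bokl] -> 8 lines: wxxk nfzp stig opg bokl qwyy ugir kslxl
Hunk 2: at line 2 remove [opg,bokl,qwyy] add [ens,nzy] -> 7 lines: wxxk nfzp stig ens nzy ugir kslxl
Hunk 3: at line 1 remove [stig,ens] add [cnku] -> 6 lines: wxxk nfzp cnku nzy ugir kslxl
Hunk 4: at line 1 remove [cnku,nzy] add [wpseb,nqz,mzktp] -> 7 lines: wxxk nfzp wpseb nqz mzktp ugir kslxl
Hunk 5: at line 1 remove [wpseb,nqz] add [xbcnc] -> 6 lines: wxxk nfzp xbcnc mzktp ugir kslxl
Hunk 6: at line 2 remove [xbcnc,mzktp] add [wlhi] -> 5 lines: wxxk nfzp wlhi ugir kslxl

Answer: wxxk
nfzp
wlhi
ugir
kslxl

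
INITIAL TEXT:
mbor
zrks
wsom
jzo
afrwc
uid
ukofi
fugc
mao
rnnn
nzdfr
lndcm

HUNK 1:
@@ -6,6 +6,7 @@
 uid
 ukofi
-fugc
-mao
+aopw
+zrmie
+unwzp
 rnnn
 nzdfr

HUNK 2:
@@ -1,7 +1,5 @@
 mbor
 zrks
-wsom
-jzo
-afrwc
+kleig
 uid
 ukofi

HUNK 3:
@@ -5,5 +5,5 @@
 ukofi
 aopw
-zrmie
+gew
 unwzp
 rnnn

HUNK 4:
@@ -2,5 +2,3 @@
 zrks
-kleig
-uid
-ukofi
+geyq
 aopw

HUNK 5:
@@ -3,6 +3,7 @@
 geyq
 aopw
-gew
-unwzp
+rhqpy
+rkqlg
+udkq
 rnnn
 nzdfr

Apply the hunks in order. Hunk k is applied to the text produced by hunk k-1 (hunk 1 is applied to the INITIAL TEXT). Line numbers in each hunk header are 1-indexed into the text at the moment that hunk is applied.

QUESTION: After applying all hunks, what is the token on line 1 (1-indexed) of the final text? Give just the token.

Answer: mbor

Derivation:
Hunk 1: at line 6 remove [fugc,mao] add [aopw,zrmie,unwzp] -> 13 lines: mbor zrks wsom jzo afrwc uid ukofi aopw zrmie unwzp rnnn nzdfr lndcm
Hunk 2: at line 1 remove [wsom,jzo,afrwc] add [kleig] -> 11 lines: mbor zrks kleig uid ukofi aopw zrmie unwzp rnnn nzdfr lndcm
Hunk 3: at line 5 remove [zrmie] add [gew] -> 11 lines: mbor zrks kleig uid ukofi aopw gew unwzp rnnn nzdfr lndcm
Hunk 4: at line 2 remove [kleig,uid,ukofi] add [geyq] -> 9 lines: mbor zrks geyq aopw gew unwzp rnnn nzdfr lndcm
Hunk 5: at line 3 remove [gew,unwzp] add [rhqpy,rkqlg,udkq] -> 10 lines: mbor zrks geyq aopw rhqpy rkqlg udkq rnnn nzdfr lndcm
Final line 1: mbor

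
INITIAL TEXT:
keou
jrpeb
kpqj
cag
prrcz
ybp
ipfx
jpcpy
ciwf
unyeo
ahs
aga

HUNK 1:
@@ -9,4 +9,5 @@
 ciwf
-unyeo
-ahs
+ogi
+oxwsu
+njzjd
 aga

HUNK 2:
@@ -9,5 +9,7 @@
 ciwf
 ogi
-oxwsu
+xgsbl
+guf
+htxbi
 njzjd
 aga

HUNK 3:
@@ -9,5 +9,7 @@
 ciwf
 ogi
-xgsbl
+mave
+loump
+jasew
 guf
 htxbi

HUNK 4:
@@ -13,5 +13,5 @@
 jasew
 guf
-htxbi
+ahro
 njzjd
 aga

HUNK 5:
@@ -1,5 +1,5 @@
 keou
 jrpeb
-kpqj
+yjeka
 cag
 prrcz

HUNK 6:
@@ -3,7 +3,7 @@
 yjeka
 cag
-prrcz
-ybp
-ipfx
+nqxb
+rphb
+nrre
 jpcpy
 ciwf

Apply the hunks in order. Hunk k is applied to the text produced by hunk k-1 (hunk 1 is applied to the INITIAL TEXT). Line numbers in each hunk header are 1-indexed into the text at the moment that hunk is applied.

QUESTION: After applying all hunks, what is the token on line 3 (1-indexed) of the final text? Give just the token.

Hunk 1: at line 9 remove [unyeo,ahs] add [ogi,oxwsu,njzjd] -> 13 lines: keou jrpeb kpqj cag prrcz ybp ipfx jpcpy ciwf ogi oxwsu njzjd aga
Hunk 2: at line 9 remove [oxwsu] add [xgsbl,guf,htxbi] -> 15 lines: keou jrpeb kpqj cag prrcz ybp ipfx jpcpy ciwf ogi xgsbl guf htxbi njzjd aga
Hunk 3: at line 9 remove [xgsbl] add [mave,loump,jasew] -> 17 lines: keou jrpeb kpqj cag prrcz ybp ipfx jpcpy ciwf ogi mave loump jasew guf htxbi njzjd aga
Hunk 4: at line 13 remove [htxbi] add [ahro] -> 17 lines: keou jrpeb kpqj cag prrcz ybp ipfx jpcpy ciwf ogi mave loump jasew guf ahro njzjd aga
Hunk 5: at line 1 remove [kpqj] add [yjeka] -> 17 lines: keou jrpeb yjeka cag prrcz ybp ipfx jpcpy ciwf ogi mave loump jasew guf ahro njzjd aga
Hunk 6: at line 3 remove [prrcz,ybp,ipfx] add [nqxb,rphb,nrre] -> 17 lines: keou jrpeb yjeka cag nqxb rphb nrre jpcpy ciwf ogi mave loump jasew guf ahro njzjd aga
Final line 3: yjeka

Answer: yjeka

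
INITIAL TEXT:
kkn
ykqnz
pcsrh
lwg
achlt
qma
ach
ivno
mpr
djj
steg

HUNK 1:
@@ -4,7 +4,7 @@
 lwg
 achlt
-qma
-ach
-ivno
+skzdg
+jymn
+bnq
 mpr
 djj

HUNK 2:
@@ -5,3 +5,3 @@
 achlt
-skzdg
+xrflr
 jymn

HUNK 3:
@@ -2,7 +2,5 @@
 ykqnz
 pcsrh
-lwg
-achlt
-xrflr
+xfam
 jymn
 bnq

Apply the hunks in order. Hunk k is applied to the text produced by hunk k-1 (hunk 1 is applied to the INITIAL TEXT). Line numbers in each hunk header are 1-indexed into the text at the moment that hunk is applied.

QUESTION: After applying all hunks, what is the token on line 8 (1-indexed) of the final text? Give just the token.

Answer: djj

Derivation:
Hunk 1: at line 4 remove [qma,ach,ivno] add [skzdg,jymn,bnq] -> 11 lines: kkn ykqnz pcsrh lwg achlt skzdg jymn bnq mpr djj steg
Hunk 2: at line 5 remove [skzdg] add [xrflr] -> 11 lines: kkn ykqnz pcsrh lwg achlt xrflr jymn bnq mpr djj steg
Hunk 3: at line 2 remove [lwg,achlt,xrflr] add [xfam] -> 9 lines: kkn ykqnz pcsrh xfam jymn bnq mpr djj steg
Final line 8: djj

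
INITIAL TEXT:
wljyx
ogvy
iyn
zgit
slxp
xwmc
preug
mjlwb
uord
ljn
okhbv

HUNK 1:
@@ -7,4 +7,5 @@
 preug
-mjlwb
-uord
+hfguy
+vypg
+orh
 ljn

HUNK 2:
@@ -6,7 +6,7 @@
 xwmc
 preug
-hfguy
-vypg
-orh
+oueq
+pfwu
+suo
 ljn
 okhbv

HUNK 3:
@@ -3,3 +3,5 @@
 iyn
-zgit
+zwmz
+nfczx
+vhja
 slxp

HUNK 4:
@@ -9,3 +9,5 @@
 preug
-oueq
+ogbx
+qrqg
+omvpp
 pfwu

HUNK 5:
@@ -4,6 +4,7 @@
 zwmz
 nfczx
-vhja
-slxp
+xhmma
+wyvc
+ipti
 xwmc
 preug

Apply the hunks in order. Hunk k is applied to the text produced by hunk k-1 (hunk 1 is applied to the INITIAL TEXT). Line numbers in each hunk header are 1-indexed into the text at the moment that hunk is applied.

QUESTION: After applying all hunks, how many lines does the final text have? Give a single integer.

Hunk 1: at line 7 remove [mjlwb,uord] add [hfguy,vypg,orh] -> 12 lines: wljyx ogvy iyn zgit slxp xwmc preug hfguy vypg orh ljn okhbv
Hunk 2: at line 6 remove [hfguy,vypg,orh] add [oueq,pfwu,suo] -> 12 lines: wljyx ogvy iyn zgit slxp xwmc preug oueq pfwu suo ljn okhbv
Hunk 3: at line 3 remove [zgit] add [zwmz,nfczx,vhja] -> 14 lines: wljyx ogvy iyn zwmz nfczx vhja slxp xwmc preug oueq pfwu suo ljn okhbv
Hunk 4: at line 9 remove [oueq] add [ogbx,qrqg,omvpp] -> 16 lines: wljyx ogvy iyn zwmz nfczx vhja slxp xwmc preug ogbx qrqg omvpp pfwu suo ljn okhbv
Hunk 5: at line 4 remove [vhja,slxp] add [xhmma,wyvc,ipti] -> 17 lines: wljyx ogvy iyn zwmz nfczx xhmma wyvc ipti xwmc preug ogbx qrqg omvpp pfwu suo ljn okhbv
Final line count: 17

Answer: 17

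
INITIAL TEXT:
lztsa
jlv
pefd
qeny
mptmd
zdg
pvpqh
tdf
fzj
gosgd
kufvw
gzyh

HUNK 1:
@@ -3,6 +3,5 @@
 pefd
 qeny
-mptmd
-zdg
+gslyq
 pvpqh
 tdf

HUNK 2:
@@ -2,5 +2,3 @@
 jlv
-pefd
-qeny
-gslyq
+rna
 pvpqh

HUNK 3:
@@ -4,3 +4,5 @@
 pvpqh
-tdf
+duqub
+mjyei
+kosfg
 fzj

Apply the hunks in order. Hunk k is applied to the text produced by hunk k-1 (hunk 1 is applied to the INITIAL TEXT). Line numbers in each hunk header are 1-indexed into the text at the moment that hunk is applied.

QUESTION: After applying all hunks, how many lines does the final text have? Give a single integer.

Answer: 11

Derivation:
Hunk 1: at line 3 remove [mptmd,zdg] add [gslyq] -> 11 lines: lztsa jlv pefd qeny gslyq pvpqh tdf fzj gosgd kufvw gzyh
Hunk 2: at line 2 remove [pefd,qeny,gslyq] add [rna] -> 9 lines: lztsa jlv rna pvpqh tdf fzj gosgd kufvw gzyh
Hunk 3: at line 4 remove [tdf] add [duqub,mjyei,kosfg] -> 11 lines: lztsa jlv rna pvpqh duqub mjyei kosfg fzj gosgd kufvw gzyh
Final line count: 11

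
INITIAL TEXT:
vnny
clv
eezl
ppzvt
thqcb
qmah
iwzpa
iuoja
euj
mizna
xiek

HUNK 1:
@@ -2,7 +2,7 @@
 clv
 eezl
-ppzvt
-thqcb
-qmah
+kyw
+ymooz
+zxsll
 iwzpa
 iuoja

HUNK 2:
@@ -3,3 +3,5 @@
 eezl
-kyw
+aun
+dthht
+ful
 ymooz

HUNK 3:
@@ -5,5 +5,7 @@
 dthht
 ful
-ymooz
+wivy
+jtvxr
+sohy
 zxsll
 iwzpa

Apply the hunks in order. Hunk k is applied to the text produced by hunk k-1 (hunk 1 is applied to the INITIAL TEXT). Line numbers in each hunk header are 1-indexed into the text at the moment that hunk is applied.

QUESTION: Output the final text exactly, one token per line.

Hunk 1: at line 2 remove [ppzvt,thqcb,qmah] add [kyw,ymooz,zxsll] -> 11 lines: vnny clv eezl kyw ymooz zxsll iwzpa iuoja euj mizna xiek
Hunk 2: at line 3 remove [kyw] add [aun,dthht,ful] -> 13 lines: vnny clv eezl aun dthht ful ymooz zxsll iwzpa iuoja euj mizna xiek
Hunk 3: at line 5 remove [ymooz] add [wivy,jtvxr,sohy] -> 15 lines: vnny clv eezl aun dthht ful wivy jtvxr sohy zxsll iwzpa iuoja euj mizna xiek

Answer: vnny
clv
eezl
aun
dthht
ful
wivy
jtvxr
sohy
zxsll
iwzpa
iuoja
euj
mizna
xiek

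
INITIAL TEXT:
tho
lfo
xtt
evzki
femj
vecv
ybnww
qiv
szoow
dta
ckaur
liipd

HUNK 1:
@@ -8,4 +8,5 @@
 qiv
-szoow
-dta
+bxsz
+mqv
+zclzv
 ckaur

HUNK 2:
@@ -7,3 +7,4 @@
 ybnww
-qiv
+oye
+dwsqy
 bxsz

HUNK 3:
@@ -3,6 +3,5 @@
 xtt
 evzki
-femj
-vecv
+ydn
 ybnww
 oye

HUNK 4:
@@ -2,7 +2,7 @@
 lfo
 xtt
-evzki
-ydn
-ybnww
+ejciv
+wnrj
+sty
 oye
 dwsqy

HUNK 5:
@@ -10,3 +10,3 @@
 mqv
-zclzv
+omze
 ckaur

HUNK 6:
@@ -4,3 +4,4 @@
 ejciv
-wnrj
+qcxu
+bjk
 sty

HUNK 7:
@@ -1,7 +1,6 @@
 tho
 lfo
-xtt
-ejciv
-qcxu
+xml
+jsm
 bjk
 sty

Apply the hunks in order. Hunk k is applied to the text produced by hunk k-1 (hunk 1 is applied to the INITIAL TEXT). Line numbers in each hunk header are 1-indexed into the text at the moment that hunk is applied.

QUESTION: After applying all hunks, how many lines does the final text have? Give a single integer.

Answer: 13

Derivation:
Hunk 1: at line 8 remove [szoow,dta] add [bxsz,mqv,zclzv] -> 13 lines: tho lfo xtt evzki femj vecv ybnww qiv bxsz mqv zclzv ckaur liipd
Hunk 2: at line 7 remove [qiv] add [oye,dwsqy] -> 14 lines: tho lfo xtt evzki femj vecv ybnww oye dwsqy bxsz mqv zclzv ckaur liipd
Hunk 3: at line 3 remove [femj,vecv] add [ydn] -> 13 lines: tho lfo xtt evzki ydn ybnww oye dwsqy bxsz mqv zclzv ckaur liipd
Hunk 4: at line 2 remove [evzki,ydn,ybnww] add [ejciv,wnrj,sty] -> 13 lines: tho lfo xtt ejciv wnrj sty oye dwsqy bxsz mqv zclzv ckaur liipd
Hunk 5: at line 10 remove [zclzv] add [omze] -> 13 lines: tho lfo xtt ejciv wnrj sty oye dwsqy bxsz mqv omze ckaur liipd
Hunk 6: at line 4 remove [wnrj] add [qcxu,bjk] -> 14 lines: tho lfo xtt ejciv qcxu bjk sty oye dwsqy bxsz mqv omze ckaur liipd
Hunk 7: at line 1 remove [xtt,ejciv,qcxu] add [xml,jsm] -> 13 lines: tho lfo xml jsm bjk sty oye dwsqy bxsz mqv omze ckaur liipd
Final line count: 13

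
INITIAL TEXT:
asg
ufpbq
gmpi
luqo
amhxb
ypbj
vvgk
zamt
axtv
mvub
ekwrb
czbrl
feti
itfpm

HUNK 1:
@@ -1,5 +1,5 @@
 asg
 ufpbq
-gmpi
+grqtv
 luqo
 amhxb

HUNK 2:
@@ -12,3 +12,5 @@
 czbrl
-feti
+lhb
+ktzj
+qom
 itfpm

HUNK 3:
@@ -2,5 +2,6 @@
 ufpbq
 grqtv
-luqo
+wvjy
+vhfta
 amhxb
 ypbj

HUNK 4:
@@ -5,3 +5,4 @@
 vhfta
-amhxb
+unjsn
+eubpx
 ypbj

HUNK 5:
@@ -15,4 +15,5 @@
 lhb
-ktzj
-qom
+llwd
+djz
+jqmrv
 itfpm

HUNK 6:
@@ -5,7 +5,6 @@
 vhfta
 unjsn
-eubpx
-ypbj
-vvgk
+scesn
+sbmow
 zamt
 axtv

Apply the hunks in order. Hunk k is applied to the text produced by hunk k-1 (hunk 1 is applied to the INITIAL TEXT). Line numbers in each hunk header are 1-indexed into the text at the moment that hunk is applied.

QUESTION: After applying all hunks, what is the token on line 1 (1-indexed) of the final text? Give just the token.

Answer: asg

Derivation:
Hunk 1: at line 1 remove [gmpi] add [grqtv] -> 14 lines: asg ufpbq grqtv luqo amhxb ypbj vvgk zamt axtv mvub ekwrb czbrl feti itfpm
Hunk 2: at line 12 remove [feti] add [lhb,ktzj,qom] -> 16 lines: asg ufpbq grqtv luqo amhxb ypbj vvgk zamt axtv mvub ekwrb czbrl lhb ktzj qom itfpm
Hunk 3: at line 2 remove [luqo] add [wvjy,vhfta] -> 17 lines: asg ufpbq grqtv wvjy vhfta amhxb ypbj vvgk zamt axtv mvub ekwrb czbrl lhb ktzj qom itfpm
Hunk 4: at line 5 remove [amhxb] add [unjsn,eubpx] -> 18 lines: asg ufpbq grqtv wvjy vhfta unjsn eubpx ypbj vvgk zamt axtv mvub ekwrb czbrl lhb ktzj qom itfpm
Hunk 5: at line 15 remove [ktzj,qom] add [llwd,djz,jqmrv] -> 19 lines: asg ufpbq grqtv wvjy vhfta unjsn eubpx ypbj vvgk zamt axtv mvub ekwrb czbrl lhb llwd djz jqmrv itfpm
Hunk 6: at line 5 remove [eubpx,ypbj,vvgk] add [scesn,sbmow] -> 18 lines: asg ufpbq grqtv wvjy vhfta unjsn scesn sbmow zamt axtv mvub ekwrb czbrl lhb llwd djz jqmrv itfpm
Final line 1: asg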